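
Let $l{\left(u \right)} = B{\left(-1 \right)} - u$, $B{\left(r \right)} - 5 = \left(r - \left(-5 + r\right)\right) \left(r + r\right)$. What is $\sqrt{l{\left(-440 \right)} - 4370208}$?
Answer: $i \sqrt{4369773} \approx 2090.4 i$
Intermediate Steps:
$B{\left(r \right)} = 5 + 10 r$ ($B{\left(r \right)} = 5 + \left(r - \left(-5 + r\right)\right) \left(r + r\right) = 5 + 5 \cdot 2 r = 5 + 10 r$)
$l{\left(u \right)} = -5 - u$ ($l{\left(u \right)} = \left(5 + 10 \left(-1\right)\right) - u = \left(5 - 10\right) - u = -5 - u$)
$\sqrt{l{\left(-440 \right)} - 4370208} = \sqrt{\left(-5 - -440\right) - 4370208} = \sqrt{\left(-5 + 440\right) - 4370208} = \sqrt{435 - 4370208} = \sqrt{-4369773} = i \sqrt{4369773}$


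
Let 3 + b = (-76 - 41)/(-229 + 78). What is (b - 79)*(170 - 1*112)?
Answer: -711370/151 ≈ -4711.1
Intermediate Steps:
b = -336/151 (b = -3 + (-76 - 41)/(-229 + 78) = -3 - 117/(-151) = -3 - 117*(-1/151) = -3 + 117/151 = -336/151 ≈ -2.2252)
(b - 79)*(170 - 1*112) = (-336/151 - 79)*(170 - 1*112) = -12265*(170 - 112)/151 = -12265/151*58 = -711370/151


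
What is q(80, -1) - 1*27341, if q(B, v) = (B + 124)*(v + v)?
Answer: -27749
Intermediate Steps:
q(B, v) = 2*v*(124 + B) (q(B, v) = (124 + B)*(2*v) = 2*v*(124 + B))
q(80, -1) - 1*27341 = 2*(-1)*(124 + 80) - 1*27341 = 2*(-1)*204 - 27341 = -408 - 27341 = -27749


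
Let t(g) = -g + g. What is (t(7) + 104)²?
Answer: 10816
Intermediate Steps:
t(g) = 0
(t(7) + 104)² = (0 + 104)² = 104² = 10816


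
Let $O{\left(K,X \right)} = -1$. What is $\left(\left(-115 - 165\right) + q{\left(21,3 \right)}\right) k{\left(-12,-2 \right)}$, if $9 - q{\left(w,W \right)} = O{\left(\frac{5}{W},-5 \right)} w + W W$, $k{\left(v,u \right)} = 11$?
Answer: $-2849$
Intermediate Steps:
$q{\left(w,W \right)} = 9 + w - W^{2}$ ($q{\left(w,W \right)} = 9 - \left(- w + W W\right) = 9 - \left(- w + W^{2}\right) = 9 - \left(W^{2} - w\right) = 9 + w - W^{2}$)
$\left(\left(-115 - 165\right) + q{\left(21,3 \right)}\right) k{\left(-12,-2 \right)} = \left(\left(-115 - 165\right) + \left(9 + 21 - 3^{2}\right)\right) 11 = \left(-280 + \left(9 + 21 - 9\right)\right) 11 = \left(-280 + 21\right) 11 = \left(-259\right) 11 = -2849$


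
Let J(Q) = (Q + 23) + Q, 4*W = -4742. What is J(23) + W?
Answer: -2233/2 ≈ -1116.5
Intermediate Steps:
W = -2371/2 (W = (¼)*(-4742) = -2371/2 ≈ -1185.5)
J(Q) = 23 + 2*Q (J(Q) = (23 + Q) + Q = 23 + 2*Q)
J(23) + W = (23 + 2*23) - 2371/2 = (23 + 46) - 2371/2 = 69 - 2371/2 = -2233/2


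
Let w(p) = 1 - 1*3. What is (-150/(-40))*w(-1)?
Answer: -15/2 ≈ -7.5000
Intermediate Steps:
w(p) = -2 (w(p) = 1 - 3 = -2)
(-150/(-40))*w(-1) = -150/(-40)*(-2) = -150*(-1)/40*(-2) = -5*(-¾)*(-2) = (15/4)*(-2) = -15/2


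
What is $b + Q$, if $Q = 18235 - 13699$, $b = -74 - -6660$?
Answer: $11122$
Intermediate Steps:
$b = 6586$ ($b = -74 + 6660 = 6586$)
$Q = 4536$ ($Q = 18235 - 13699 = 4536$)
$b + Q = 6586 + 4536 = 11122$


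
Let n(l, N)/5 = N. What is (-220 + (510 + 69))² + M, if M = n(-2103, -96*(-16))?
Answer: 136561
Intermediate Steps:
n(l, N) = 5*N
M = 7680 (M = 5*(-96*(-16)) = 5*1536 = 7680)
(-220 + (510 + 69))² + M = (-220 + (510 + 69))² + 7680 = (-220 + 579)² + 7680 = 359² + 7680 = 128881 + 7680 = 136561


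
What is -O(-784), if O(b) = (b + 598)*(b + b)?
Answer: -291648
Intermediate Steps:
O(b) = 2*b*(598 + b) (O(b) = (598 + b)*(2*b) = 2*b*(598 + b))
-O(-784) = -2*(-784)*(598 - 784) = -2*(-784)*(-186) = -1*291648 = -291648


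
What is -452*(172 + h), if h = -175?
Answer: 1356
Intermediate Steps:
-452*(172 + h) = -452*(172 - 175) = -452*(-3) = 1356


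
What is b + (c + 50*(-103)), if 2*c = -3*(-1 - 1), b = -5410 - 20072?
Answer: -30629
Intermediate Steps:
b = -25482
c = 3 (c = (-3*(-1 - 1))/2 = (-3*(-2))/2 = (½)*6 = 3)
b + (c + 50*(-103)) = -25482 + (3 + 50*(-103)) = -25482 + (3 - 5150) = -25482 - 5147 = -30629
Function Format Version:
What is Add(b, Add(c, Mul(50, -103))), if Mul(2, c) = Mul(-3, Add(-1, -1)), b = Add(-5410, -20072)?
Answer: -30629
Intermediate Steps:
b = -25482
c = 3 (c = Mul(Rational(1, 2), Mul(-3, Add(-1, -1))) = Mul(Rational(1, 2), Mul(-3, -2)) = Mul(Rational(1, 2), 6) = 3)
Add(b, Add(c, Mul(50, -103))) = Add(-25482, Add(3, Mul(50, -103))) = Add(-25482, Add(3, -5150)) = Add(-25482, -5147) = -30629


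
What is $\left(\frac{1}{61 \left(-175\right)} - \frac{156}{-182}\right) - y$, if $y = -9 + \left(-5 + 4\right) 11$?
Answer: $\frac{31807}{1525} \approx 20.857$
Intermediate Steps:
$y = -20$ ($y = -9 - 11 = -20$)
$\left(\frac{1}{61 \left(-175\right)} - \frac{156}{-182}\right) - y = \left(\frac{1}{61 \left(-175\right)} - \frac{156}{-182}\right) - -20 = \left(\frac{1}{61} \left(- \frac{1}{175}\right) - - \frac{6}{7}\right) + 20 = \left(- \frac{1}{10675} + \frac{6}{7}\right) + 20 = \frac{1307}{1525} + 20 = \frac{31807}{1525}$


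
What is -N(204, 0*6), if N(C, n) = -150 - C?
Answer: 354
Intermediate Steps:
-N(204, 0*6) = -(-150 - 1*204) = -(-150 - 204) = -1*(-354) = 354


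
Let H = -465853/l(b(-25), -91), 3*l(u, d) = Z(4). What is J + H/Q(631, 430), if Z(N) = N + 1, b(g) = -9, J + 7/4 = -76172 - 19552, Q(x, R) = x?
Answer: -1213649201/12620 ≈ -96169.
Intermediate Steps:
J = -382903/4 (J = -7/4 + (-76172 - 19552) = -7/4 - 95724 = -382903/4 ≈ -95726.)
Z(N) = 1 + N
l(u, d) = 5/3 (l(u, d) = (1 + 4)/3 = (1/3)*5 = 5/3)
H = -1397559/5 (H = -465853/5/3 = -465853*3/5 = -1397559/5 ≈ -2.7951e+5)
J + H/Q(631, 430) = -382903/4 - 1397559/5/631 = -382903/4 - 1397559/5*1/631 = -382903/4 - 1397559/3155 = -1213649201/12620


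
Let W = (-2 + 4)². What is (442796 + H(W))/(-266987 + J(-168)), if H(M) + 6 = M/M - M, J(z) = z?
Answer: -442787/267155 ≈ -1.6574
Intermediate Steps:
W = 4 (W = 2² = 4)
H(M) = -5 - M (H(M) = -6 + (M/M - M) = -6 + (1 - M) = -5 - M)
(442796 + H(W))/(-266987 + J(-168)) = (442796 + (-5 - 1*4))/(-266987 - 168) = (442796 + (-5 - 4))/(-267155) = (442796 - 9)*(-1/267155) = 442787*(-1/267155) = -442787/267155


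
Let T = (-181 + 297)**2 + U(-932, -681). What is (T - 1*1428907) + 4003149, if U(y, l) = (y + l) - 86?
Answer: 2585999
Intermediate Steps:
U(y, l) = -86 + l + y (U(y, l) = (l + y) - 86 = -86 + l + y)
T = 11757 (T = (-181 + 297)**2 + (-86 - 681 - 932) = 116**2 - 1699 = 13456 - 1699 = 11757)
(T - 1*1428907) + 4003149 = (11757 - 1*1428907) + 4003149 = (11757 - 1428907) + 4003149 = -1417150 + 4003149 = 2585999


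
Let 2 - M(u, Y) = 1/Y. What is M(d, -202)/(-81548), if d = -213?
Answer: -405/16472696 ≈ -2.4586e-5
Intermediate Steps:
M(u, Y) = 2 - 1/Y
M(d, -202)/(-81548) = (2 - 1/(-202))/(-81548) = (2 - 1*(-1/202))*(-1/81548) = (2 + 1/202)*(-1/81548) = (405/202)*(-1/81548) = -405/16472696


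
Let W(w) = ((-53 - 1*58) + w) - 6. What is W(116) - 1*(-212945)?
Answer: 212944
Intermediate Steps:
W(w) = -117 + w (W(w) = ((-53 - 58) + w) - 6 = (-111 + w) - 6 = -117 + w)
W(116) - 1*(-212945) = (-117 + 116) - 1*(-212945) = -1 + 212945 = 212944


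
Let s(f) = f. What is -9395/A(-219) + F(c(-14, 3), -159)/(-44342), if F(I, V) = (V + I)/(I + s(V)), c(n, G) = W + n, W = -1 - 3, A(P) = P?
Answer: 416592871/9710898 ≈ 42.900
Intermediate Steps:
W = -4
c(n, G) = -4 + n
F(I, V) = 1 (F(I, V) = (V + I)/(I + V) = (I + V)/(I + V) = 1)
-9395/A(-219) + F(c(-14, 3), -159)/(-44342) = -9395/(-219) + 1/(-44342) = -9395*(-1/219) + 1*(-1/44342) = 9395/219 - 1/44342 = 416592871/9710898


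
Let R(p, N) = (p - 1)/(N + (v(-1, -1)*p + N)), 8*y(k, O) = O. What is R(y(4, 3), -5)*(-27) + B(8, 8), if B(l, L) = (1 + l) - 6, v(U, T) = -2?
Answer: 123/86 ≈ 1.4302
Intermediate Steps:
y(k, O) = O/8
R(p, N) = (-1 + p)/(-2*p + 2*N) (R(p, N) = (p - 1)/(N + (-2*p + N)) = (-1 + p)/(N + (N - 2*p)) = (-1 + p)/(-2*p + 2*N))
B(l, L) = -5 + l
R(y(4, 3), -5)*(-27) + B(8, 8) = ((-1 + (⅛)*3)/(2*(-5 - 3/8)))*(-27) + (-5 + 8) = ((-1 + 3/8)/(2*(-5 - 1*3/8)))*(-27) + 3 = ((½)*(-5/8)/(-5 - 3/8))*(-27) + 3 = ((½)*(-5/8)/(-43/8))*(-27) + 3 = ((½)*(-8/43)*(-5/8))*(-27) + 3 = (5/86)*(-27) + 3 = -135/86 + 3 = 123/86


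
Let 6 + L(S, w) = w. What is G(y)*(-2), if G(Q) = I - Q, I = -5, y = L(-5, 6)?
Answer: 10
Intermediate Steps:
L(S, w) = -6 + w
y = 0 (y = -6 + 6 = 0)
G(Q) = -5 - Q
G(y)*(-2) = (-5 - 1*0)*(-2) = (-5 + 0)*(-2) = -5*(-2) = 10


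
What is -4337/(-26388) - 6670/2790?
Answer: -1821197/818028 ≈ -2.2263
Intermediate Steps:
-4337/(-26388) - 6670/2790 = -4337*(-1/26388) - 6670*1/2790 = 4337/26388 - 667/279 = -1821197/818028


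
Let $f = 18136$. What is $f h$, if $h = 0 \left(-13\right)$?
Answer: $0$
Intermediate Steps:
$h = 0$
$f h = 18136 \cdot 0 = 0$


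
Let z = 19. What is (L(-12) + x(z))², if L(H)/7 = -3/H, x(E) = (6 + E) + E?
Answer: 33489/16 ≈ 2093.1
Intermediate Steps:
x(E) = 6 + 2*E
L(H) = -21/H (L(H) = 7*(-3/H) = -21/H)
(L(-12) + x(z))² = (-21/(-12) + (6 + 2*19))² = (-21*(-1/12) + (6 + 38))² = (7/4 + 44)² = (183/4)² = 33489/16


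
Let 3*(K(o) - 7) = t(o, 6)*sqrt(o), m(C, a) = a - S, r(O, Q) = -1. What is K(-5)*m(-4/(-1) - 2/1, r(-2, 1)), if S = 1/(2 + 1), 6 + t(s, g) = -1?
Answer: -28/3 + 28*I*sqrt(5)/9 ≈ -9.3333 + 6.9567*I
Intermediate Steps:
t(s, g) = -7 (t(s, g) = -6 - 1 = -7)
S = 1/3 ≈ 0.33333
m(C, a) = -1/3 + a (m(C, a) = a - 1*1/3 = a - 1/3 = -1/3 + a)
K(o) = 7 - 7*sqrt(o)/3 (K(o) = 7 + (-7*sqrt(o))/3 = 7 - 7*sqrt(o)/3)
K(-5)*m(-4/(-1) - 2/1, r(-2, 1)) = (7 - 7*I*sqrt(5)/3)*(-1/3 - 1) = (7 - 7*I*sqrt(5)/3)*(-4/3) = -28/3 + 28*I*sqrt(5)/9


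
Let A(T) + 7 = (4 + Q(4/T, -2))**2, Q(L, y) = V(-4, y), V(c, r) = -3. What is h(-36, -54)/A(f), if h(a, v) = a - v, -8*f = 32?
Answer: -3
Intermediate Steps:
f = -4 (f = -1/8*32 = -4)
Q(L, y) = -3
A(T) = -6 (A(T) = -7 + (4 - 3)**2 = -7 + 1**2 = -7 + 1 = -6)
h(-36, -54)/A(f) = (-36 - 1*(-54))/(-6) = (-36 + 54)*(-1/6) = 18*(-1/6) = -3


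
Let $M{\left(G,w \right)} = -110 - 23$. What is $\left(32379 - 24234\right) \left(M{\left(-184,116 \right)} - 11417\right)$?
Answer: $-94074750$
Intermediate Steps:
$M{\left(G,w \right)} = -133$
$\left(32379 - 24234\right) \left(M{\left(-184,116 \right)} - 11417\right) = \left(32379 - 24234\right) \left(-133 - 11417\right) = 8145 \left(-11550\right) = -94074750$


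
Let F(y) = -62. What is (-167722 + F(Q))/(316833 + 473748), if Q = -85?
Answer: -55928/263527 ≈ -0.21223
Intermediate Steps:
(-167722 + F(Q))/(316833 + 473748) = (-167722 - 62)/(316833 + 473748) = -167784/790581 = -167784*1/790581 = -55928/263527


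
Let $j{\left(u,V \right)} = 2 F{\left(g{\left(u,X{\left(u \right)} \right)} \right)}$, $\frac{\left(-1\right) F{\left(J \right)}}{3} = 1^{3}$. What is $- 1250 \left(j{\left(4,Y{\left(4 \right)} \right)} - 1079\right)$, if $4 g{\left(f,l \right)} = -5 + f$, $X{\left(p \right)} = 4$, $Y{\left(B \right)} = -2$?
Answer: $1356250$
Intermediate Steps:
$g{\left(f,l \right)} = - \frac{5}{4} + \frac{f}{4}$ ($g{\left(f,l \right)} = \frac{-5 + f}{4} = - \frac{5}{4} + \frac{f}{4}$)
$F{\left(J \right)} = -3$ ($F{\left(J \right)} = - 3 \cdot 1^{3} = \left(-3\right) 1 = -3$)
$j{\left(u,V \right)} = -6$ ($j{\left(u,V \right)} = 2 \left(-3\right) = -6$)
$- 1250 \left(j{\left(4,Y{\left(4 \right)} \right)} - 1079\right) = - 1250 \left(-6 - 1079\right) = \left(-1250\right) \left(-1085\right) = 1356250$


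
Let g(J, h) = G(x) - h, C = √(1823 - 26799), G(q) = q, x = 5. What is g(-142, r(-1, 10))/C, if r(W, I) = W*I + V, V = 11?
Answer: -I*√1561/1561 ≈ -0.02531*I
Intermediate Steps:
C = 4*I*√1561 (C = √(-24976) = 4*I*√1561 ≈ 158.04*I)
r(W, I) = 11 + I*W (r(W, I) = W*I + 11 = I*W + 11 = 11 + I*W)
g(J, h) = 5 - h
g(-142, r(-1, 10))/C = (5 - (11 + 10*(-1)))/((4*I*√1561)) = (5 - (11 - 10))*(-I*√1561/6244) = (5 - 1*1)*(-I*√1561/6244) = (5 - 1)*(-I*√1561/6244) = 4*(-I*√1561/6244) = -I*√1561/1561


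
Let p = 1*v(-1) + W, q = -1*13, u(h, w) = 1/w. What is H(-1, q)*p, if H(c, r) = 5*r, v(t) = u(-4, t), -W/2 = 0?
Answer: 65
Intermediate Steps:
W = 0 (W = -2*0 = 0)
v(t) = 1/t
q = -13
p = -1 (p = 1/(-1) + 0 = 1*(-1) + 0 = -1 + 0 = -1)
H(-1, q)*p = (5*(-13))*(-1) = -65*(-1) = 65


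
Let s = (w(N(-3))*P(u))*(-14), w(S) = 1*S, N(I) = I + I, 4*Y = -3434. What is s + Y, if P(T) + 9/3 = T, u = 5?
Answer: -1381/2 ≈ -690.50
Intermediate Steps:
Y = -1717/2 (Y = (¼)*(-3434) = -1717/2 ≈ -858.50)
N(I) = 2*I
w(S) = S
P(T) = -3 + T
s = 168 (s = ((2*(-3))*(-3 + 5))*(-14) = -6*2*(-14) = -12*(-14) = 168)
s + Y = 168 - 1717/2 = -1381/2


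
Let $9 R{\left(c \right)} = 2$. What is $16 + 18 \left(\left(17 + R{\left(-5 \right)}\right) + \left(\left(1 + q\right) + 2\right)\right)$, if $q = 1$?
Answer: $398$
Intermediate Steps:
$R{\left(c \right)} = \frac{2}{9}$ ($R{\left(c \right)} = \frac{1}{9} \cdot 2 = \frac{2}{9}$)
$16 + 18 \left(\left(17 + R{\left(-5 \right)}\right) + \left(\left(1 + q\right) + 2\right)\right) = 16 + 18 \left(\left(17 + \frac{2}{9}\right) + \left(\left(1 + 1\right) + 2\right)\right) = 16 + 18 \left(\frac{155}{9} + \left(2 + 2\right)\right) = 16 + 18 \left(\frac{155}{9} + 4\right) = 16 + 18 \cdot \frac{191}{9} = 16 + 382 = 398$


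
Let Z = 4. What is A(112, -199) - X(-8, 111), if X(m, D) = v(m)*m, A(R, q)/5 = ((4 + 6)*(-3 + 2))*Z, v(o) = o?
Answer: -264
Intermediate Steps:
A(R, q) = -200 (A(R, q) = 5*(((4 + 6)*(-3 + 2))*4) = 5*((10*(-1))*4) = 5*(-10*4) = 5*(-40) = -200)
X(m, D) = m**2 (X(m, D) = m*m = m**2)
A(112, -199) - X(-8, 111) = -200 - 1*(-8)**2 = -200 - 1*64 = -200 - 64 = -264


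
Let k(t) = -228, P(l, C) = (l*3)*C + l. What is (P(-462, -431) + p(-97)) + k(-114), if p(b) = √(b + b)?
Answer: 596676 + I*√194 ≈ 5.9668e+5 + 13.928*I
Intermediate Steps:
P(l, C) = l + 3*C*l (P(l, C) = (3*l)*C + l = 3*C*l + l = l + 3*C*l)
p(b) = √2*√b (p(b) = √(2*b) = √2*√b)
(P(-462, -431) + p(-97)) + k(-114) = (-462*(1 + 3*(-431)) + √2*√(-97)) - 228 = (-462*(1 - 1293) + √2*(I*√97)) - 228 = (-462*(-1292) + I*√194) - 228 = (596904 + I*√194) - 228 = 596676 + I*√194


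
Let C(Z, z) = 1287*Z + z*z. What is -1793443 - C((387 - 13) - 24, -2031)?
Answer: -6368854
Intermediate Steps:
C(Z, z) = z² + 1287*Z (C(Z, z) = 1287*Z + z² = z² + 1287*Z)
-1793443 - C((387 - 13) - 24, -2031) = -1793443 - ((-2031)² + 1287*((387 - 13) - 24)) = -1793443 - (4124961 + 1287*(374 - 24)) = -1793443 - (4124961 + 1287*350) = -1793443 - (4124961 + 450450) = -1793443 - 1*4575411 = -1793443 - 4575411 = -6368854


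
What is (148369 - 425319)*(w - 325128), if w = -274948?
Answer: 166191048200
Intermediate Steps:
(148369 - 425319)*(w - 325128) = (148369 - 425319)*(-274948 - 325128) = -276950*(-600076) = 166191048200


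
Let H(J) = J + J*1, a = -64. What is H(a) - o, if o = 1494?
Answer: -1622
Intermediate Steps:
H(J) = 2*J (H(J) = J + J = 2*J)
H(a) - o = 2*(-64) - 1*1494 = -128 - 1494 = -1622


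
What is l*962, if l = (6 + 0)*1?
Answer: 5772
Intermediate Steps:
l = 6 (l = 6*1 = 6)
l*962 = 6*962 = 5772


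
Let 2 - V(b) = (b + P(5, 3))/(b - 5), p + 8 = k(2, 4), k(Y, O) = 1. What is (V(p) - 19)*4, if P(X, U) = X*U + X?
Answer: -191/3 ≈ -63.667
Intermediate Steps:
P(X, U) = X + U*X (P(X, U) = U*X + X = X + U*X)
p = -7 (p = -8 + 1 = -7)
V(b) = 2 - (20 + b)/(-5 + b) (V(b) = 2 - (b + 5*(1 + 3))/(b - 5) = 2 - (b + 5*4)/(-5 + b) = 2 - (b + 20)/(-5 + b) = 2 - (20 + b)/(-5 + b))
(V(p) - 19)*4 = ((-30 - 7)/(-5 - 7) - 19)*4 = (-37/(-12) - 19)*4 = (-1/12*(-37) - 19)*4 = (37/12 - 19)*4 = -191/12*4 = -191/3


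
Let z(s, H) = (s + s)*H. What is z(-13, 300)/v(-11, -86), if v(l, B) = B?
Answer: 3900/43 ≈ 90.698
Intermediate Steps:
z(s, H) = 2*H*s (z(s, H) = (2*s)*H = 2*H*s)
z(-13, 300)/v(-11, -86) = (2*300*(-13))/(-86) = -7800*(-1/86) = 3900/43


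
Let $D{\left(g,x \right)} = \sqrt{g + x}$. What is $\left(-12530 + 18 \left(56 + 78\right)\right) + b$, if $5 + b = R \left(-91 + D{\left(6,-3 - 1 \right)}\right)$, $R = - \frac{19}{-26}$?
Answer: $- \frac{20379}{2} + \frac{19 \sqrt{2}}{26} \approx -10188.0$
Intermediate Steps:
$R = \frac{19}{26}$ ($R = \left(-19\right) \left(- \frac{1}{26}\right) = \frac{19}{26} \approx 0.73077$)
$b = - \frac{143}{2} + \frac{19 \sqrt{2}}{26}$ ($b = -5 + \frac{19 \left(-91 + \sqrt{6 - 4}\right)}{26} = -5 + \frac{19 \left(-91 + \sqrt{2}\right)}{26} = -5 - \left(\frac{133}{2} - \frac{19 \sqrt{2}}{26}\right) = - \frac{143}{2} + \frac{19 \sqrt{2}}{26} \approx -70.467$)
$\left(-12530 + 18 \left(56 + 78\right)\right) + b = \left(-12530 + 18 \left(56 + 78\right)\right) - \left(\frac{143}{2} - \frac{19 \sqrt{2}}{26}\right) = \left(-12530 + 18 \cdot 134\right) - \left(\frac{143}{2} - \frac{19 \sqrt{2}}{26}\right) = \left(-12530 + 2412\right) - \left(\frac{143}{2} - \frac{19 \sqrt{2}}{26}\right) = -10118 - \left(\frac{143}{2} - \frac{19 \sqrt{2}}{26}\right) = - \frac{20379}{2} + \frac{19 \sqrt{2}}{26}$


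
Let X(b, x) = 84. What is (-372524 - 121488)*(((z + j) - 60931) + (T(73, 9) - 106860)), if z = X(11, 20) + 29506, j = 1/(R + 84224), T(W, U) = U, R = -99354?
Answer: 516451250436766/7565 ≈ 6.8269e+10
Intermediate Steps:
j = -1/15130 (j = 1/(-99354 + 84224) = 1/(-15130) = -1/15130 ≈ -6.6094e-5)
z = 29590 (z = 84 + 29506 = 29590)
(-372524 - 121488)*(((z + j) - 60931) + (T(73, 9) - 106860)) = (-372524 - 121488)*(((29590 - 1/15130) - 60931) + (9 - 106860)) = -494012*((447696699/15130 - 60931) - 106851) = -494012*(-474189331/15130 - 106851) = -494012*(-2090844961/15130) = 516451250436766/7565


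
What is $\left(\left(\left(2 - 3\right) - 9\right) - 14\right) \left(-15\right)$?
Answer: $360$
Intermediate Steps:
$\left(\left(\left(2 - 3\right) - 9\right) - 14\right) \left(-15\right) = \left(\left(-1 - 9\right) - 14\right) \left(-15\right) = \left(-10 - 14\right) \left(-15\right) = \left(-24\right) \left(-15\right) = 360$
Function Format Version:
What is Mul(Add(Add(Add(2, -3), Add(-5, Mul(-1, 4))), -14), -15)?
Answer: 360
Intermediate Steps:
Mul(Add(Add(Add(2, -3), Add(-5, Mul(-1, 4))), -14), -15) = Mul(Add(Add(-1, Add(-5, -4)), -14), -15) = Mul(Add(Add(-1, -9), -14), -15) = Mul(Add(-10, -14), -15) = Mul(-24, -15) = 360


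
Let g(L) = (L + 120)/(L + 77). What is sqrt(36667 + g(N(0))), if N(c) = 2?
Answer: sqrt(228848385)/79 ≈ 191.49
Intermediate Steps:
g(L) = (120 + L)/(77 + L)
sqrt(36667 + g(N(0))) = sqrt(36667 + (120 + 2)/(77 + 2)) = sqrt(36667 + 122/79) = sqrt(2896815/79) = sqrt(228848385)/79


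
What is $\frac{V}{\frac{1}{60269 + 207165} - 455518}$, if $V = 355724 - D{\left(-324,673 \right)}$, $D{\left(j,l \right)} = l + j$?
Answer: $- \frac{95039357750}{121821000811} \approx -0.78016$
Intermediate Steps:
$D{\left(j,l \right)} = j + l$
$V = 355375$ ($V = 355724 - \left(-324 + 673\right) = 355724 - 349 = 355375$)
$\frac{V}{\frac{1}{60269 + 207165} - 455518} = \frac{355375}{\frac{1}{60269 + 207165} - 455518} = \frac{355375}{\frac{1}{267434} - 455518} = \frac{355375}{- \frac{121821000811}{267434}} = 355375 \left(- \frac{267434}{121821000811}\right) = - \frac{95039357750}{121821000811}$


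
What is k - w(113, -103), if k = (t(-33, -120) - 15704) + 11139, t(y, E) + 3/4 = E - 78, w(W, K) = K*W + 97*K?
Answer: 67465/4 ≈ 16866.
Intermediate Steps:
w(W, K) = 97*K + K*W
t(y, E) = -315/4 + E (t(y, E) = -¾ + (E - 78) = -¾ + (-78 + E) = -315/4 + E)
k = -19055/4 (k = ((-315/4 - 120) - 15704) + 11139 = (-795/4 - 15704) + 11139 = -63611/4 + 11139 = -19055/4 ≈ -4763.8)
k - w(113, -103) = -19055/4 - (-103)*(97 + 113) = -19055/4 - (-103)*210 = -19055/4 - 1*(-21630) = -19055/4 + 21630 = 67465/4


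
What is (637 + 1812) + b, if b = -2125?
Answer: 324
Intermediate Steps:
(637 + 1812) + b = (637 + 1812) - 2125 = 2449 - 2125 = 324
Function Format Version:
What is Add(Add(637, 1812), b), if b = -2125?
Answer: 324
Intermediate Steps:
Add(Add(637, 1812), b) = Add(Add(637, 1812), -2125) = Add(2449, -2125) = 324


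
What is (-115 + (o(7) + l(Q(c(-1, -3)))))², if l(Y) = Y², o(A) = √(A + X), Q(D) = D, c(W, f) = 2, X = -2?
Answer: (111 - √5)² ≈ 11830.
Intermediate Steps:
o(A) = √(-2 + A) (o(A) = √(A - 2) = √(-2 + A))
(-115 + (o(7) + l(Q(c(-1, -3)))))² = (-115 + (√(-2 + 7) + 2²))² = (-115 + (√5 + 4))² = (-115 + (4 + √5))² = (-111 + √5)²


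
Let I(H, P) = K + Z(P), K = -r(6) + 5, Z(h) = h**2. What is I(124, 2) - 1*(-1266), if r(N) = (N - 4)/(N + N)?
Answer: 7649/6 ≈ 1274.8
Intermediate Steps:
r(N) = (-4 + N)/(2*N) (r(N) = (-4 + N)/((2*N)) = (-4 + N)*(1/(2*N)) = (-4 + N)/(2*N))
K = 29/6 (K = -(-4 + 6)/(2*6) + 5 = -2/(2*6) + 5 = -1*1/6 + 5 = -1/6 + 5 = 29/6 ≈ 4.8333)
I(H, P) = 29/6 + P**2
I(124, 2) - 1*(-1266) = (29/6 + 2**2) - 1*(-1266) = (29/6 + 4) + 1266 = 53/6 + 1266 = 7649/6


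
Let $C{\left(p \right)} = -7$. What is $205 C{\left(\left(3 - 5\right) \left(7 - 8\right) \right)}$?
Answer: $-1435$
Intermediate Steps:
$205 C{\left(\left(3 - 5\right) \left(7 - 8\right) \right)} = 205 \left(-7\right) = -1435$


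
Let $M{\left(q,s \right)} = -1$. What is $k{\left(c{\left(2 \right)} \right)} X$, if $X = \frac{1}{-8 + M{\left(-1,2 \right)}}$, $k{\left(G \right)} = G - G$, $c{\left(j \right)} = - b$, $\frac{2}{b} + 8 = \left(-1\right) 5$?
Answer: $0$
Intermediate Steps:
$b = - \frac{2}{13}$ ($b = \frac{2}{-8 - 5} = \frac{2}{-13} = 2 \left(- \frac{1}{13}\right) = - \frac{2}{13} \approx -0.15385$)
$c{\left(j \right)} = \frac{2}{13}$ ($c{\left(j \right)} = \left(-1\right) \left(- \frac{2}{13}\right) = \frac{2}{13}$)
$k{\left(G \right)} = 0$
$X = - \frac{1}{9}$ ($X = \frac{1}{-8 - 1} = \frac{1}{-9} = - \frac{1}{9} \approx -0.11111$)
$k{\left(c{\left(2 \right)} \right)} X = 0 \left(- \frac{1}{9}\right) = 0$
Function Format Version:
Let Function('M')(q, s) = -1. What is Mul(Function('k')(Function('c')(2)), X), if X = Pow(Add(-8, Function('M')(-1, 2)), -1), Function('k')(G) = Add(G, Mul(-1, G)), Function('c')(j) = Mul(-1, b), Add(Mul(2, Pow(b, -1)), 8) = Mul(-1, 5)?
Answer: 0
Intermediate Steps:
b = Rational(-2, 13) (b = Mul(2, Pow(Add(-8, Mul(-1, 5)), -1)) = Mul(2, Pow(Add(-8, -5), -1)) = Mul(2, Pow(-13, -1)) = Mul(2, Rational(-1, 13)) = Rational(-2, 13) ≈ -0.15385)
Function('c')(j) = Rational(2, 13) (Function('c')(j) = Mul(-1, Rational(-2, 13)) = Rational(2, 13))
Function('k')(G) = 0
X = Rational(-1, 9) (X = Pow(Add(-8, -1), -1) = Pow(-9, -1) = Rational(-1, 9) ≈ -0.11111)
Mul(Function('k')(Function('c')(2)), X) = Mul(0, Rational(-1, 9)) = 0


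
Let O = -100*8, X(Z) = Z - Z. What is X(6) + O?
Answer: -800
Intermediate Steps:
X(Z) = 0
O = -800
X(6) + O = 0 - 800 = -800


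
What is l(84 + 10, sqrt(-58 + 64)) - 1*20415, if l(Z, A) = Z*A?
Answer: -20415 + 94*sqrt(6) ≈ -20185.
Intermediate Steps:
l(Z, A) = A*Z
l(84 + 10, sqrt(-58 + 64)) - 1*20415 = sqrt(-58 + 64)*(84 + 10) - 1*20415 = sqrt(6)*94 - 20415 = 94*sqrt(6) - 20415 = -20415 + 94*sqrt(6)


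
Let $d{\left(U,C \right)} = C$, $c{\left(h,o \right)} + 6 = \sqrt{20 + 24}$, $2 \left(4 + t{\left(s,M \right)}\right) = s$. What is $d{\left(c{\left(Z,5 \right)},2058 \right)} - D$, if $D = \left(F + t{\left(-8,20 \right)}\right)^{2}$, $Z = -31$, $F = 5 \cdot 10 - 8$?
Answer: $902$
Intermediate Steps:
$F = 42$ ($F = 50 - 8 = 42$)
$t{\left(s,M \right)} = -4 + \frac{s}{2}$
$c{\left(h,o \right)} = -6 + 2 \sqrt{11}$ ($c{\left(h,o \right)} = -6 + \sqrt{20 + 24} = -6 + \sqrt{44} = -6 + 2 \sqrt{11}$)
$D = 1156$ ($D = \left(42 + \left(-4 + \frac{1}{2} \left(-8\right)\right)\right)^{2} = \left(42 - 8\right)^{2} = 34^{2} = 1156$)
$d{\left(c{\left(Z,5 \right)},2058 \right)} - D = 2058 - 1156 = 902$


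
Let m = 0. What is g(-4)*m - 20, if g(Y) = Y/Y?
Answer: -20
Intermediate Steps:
g(Y) = 1
g(-4)*m - 20 = 1*0 - 20 = 0 - 20 = -20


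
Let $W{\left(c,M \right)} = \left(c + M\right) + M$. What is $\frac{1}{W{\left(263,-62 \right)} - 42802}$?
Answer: $- \frac{1}{42663} \approx -2.344 \cdot 10^{-5}$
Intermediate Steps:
$W{\left(c,M \right)} = c + 2 M$ ($W{\left(c,M \right)} = \left(M + c\right) + M = c + 2 M$)
$\frac{1}{W{\left(263,-62 \right)} - 42802} = \frac{1}{\left(263 + 2 \left(-62\right)\right) - 42802} = \frac{1}{\left(263 - 124\right) - 42802} = \frac{1}{139 - 42802} = \frac{1}{-42663} = - \frac{1}{42663}$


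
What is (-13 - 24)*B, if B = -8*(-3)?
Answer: -888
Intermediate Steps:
B = 24
(-13 - 24)*B = (-13 - 24)*24 = -37*24 = -888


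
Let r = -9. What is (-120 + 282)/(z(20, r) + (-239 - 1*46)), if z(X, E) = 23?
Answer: -81/131 ≈ -0.61832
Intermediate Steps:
(-120 + 282)/(z(20, r) + (-239 - 1*46)) = (-120 + 282)/(23 + (-239 - 1*46)) = 162/(23 + (-239 - 46)) = 162/(23 - 285) = 162/(-262) = 162*(-1/262) = -81/131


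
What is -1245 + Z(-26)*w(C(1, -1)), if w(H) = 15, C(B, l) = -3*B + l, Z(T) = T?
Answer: -1635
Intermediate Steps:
C(B, l) = l - 3*B
-1245 + Z(-26)*w(C(1, -1)) = -1245 - 26*15 = -1245 - 390 = -1635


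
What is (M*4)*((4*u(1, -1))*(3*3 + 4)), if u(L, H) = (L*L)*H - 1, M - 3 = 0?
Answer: -1248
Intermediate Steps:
M = 3 (M = 3 + 0 = 3)
u(L, H) = -1 + H*L² (u(L, H) = L²*H - 1 = H*L² - 1 = -1 + H*L²)
(M*4)*((4*u(1, -1))*(3*3 + 4)) = (3*4)*((4*(-1 - 1*1²))*(3*3 + 4)) = 12*((4*(-1 - 1*1))*(9 + 4)) = 12*((4*(-1 - 1))*13) = 12*((4*(-2))*13) = 12*(-8*13) = 12*(-104) = -1248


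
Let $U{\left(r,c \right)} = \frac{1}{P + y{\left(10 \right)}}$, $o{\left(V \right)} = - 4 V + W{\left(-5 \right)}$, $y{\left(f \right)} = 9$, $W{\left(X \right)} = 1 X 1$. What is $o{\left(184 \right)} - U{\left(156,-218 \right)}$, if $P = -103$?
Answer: $- \frac{69653}{94} \approx -740.99$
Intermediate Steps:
$W{\left(X \right)} = X$ ($W{\left(X \right)} = X 1 = X$)
$o{\left(V \right)} = -5 - 4 V$ ($o{\left(V \right)} = - 4 V - 5 = -5 - 4 V$)
$U{\left(r,c \right)} = - \frac{1}{94}$ ($U{\left(r,c \right)} = \frac{1}{-103 + 9} = \frac{1}{-94} = - \frac{1}{94}$)
$o{\left(184 \right)} - U{\left(156,-218 \right)} = \left(-5 - 736\right) - - \frac{1}{94} = \left(-5 - 736\right) + \frac{1}{94} = -741 + \frac{1}{94} = - \frac{69653}{94}$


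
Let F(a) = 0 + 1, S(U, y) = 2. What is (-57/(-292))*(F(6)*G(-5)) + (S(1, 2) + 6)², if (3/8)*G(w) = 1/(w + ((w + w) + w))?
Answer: 46701/730 ≈ 63.974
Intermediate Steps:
F(a) = 1
G(w) = 2/(3*w) (G(w) = 8/(3*(w + ((w + w) + w))) = 8/(3*(w + (2*w + w))) = 8/(3*(w + 3*w)) = 8/(3*((4*w))) = 8*(1/(4*w))/3 = 2/(3*w))
(-57/(-292))*(F(6)*G(-5)) + (S(1, 2) + 6)² = (-57/(-292))*(1*((⅔)/(-5))) + (2 + 6)² = (-57*(-1/292))*(1*((⅔)*(-⅕))) + 8² = 57*(1*(-2/15))/292 + 64 = (57/292)*(-2/15) + 64 = -19/730 + 64 = 46701/730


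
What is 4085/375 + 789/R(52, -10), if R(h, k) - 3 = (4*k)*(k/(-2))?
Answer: 101774/14775 ≈ 6.8883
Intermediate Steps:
R(h, k) = 3 - 2*k**2 (R(h, k) = 3 + (4*k)*(k/(-2)) = 3 + (4*k)*(k*(-1/2)) = 3 + (4*k)*(-k/2) = 3 - 2*k**2)
4085/375 + 789/R(52, -10) = 4085/375 + 789/(3 - 2*(-10)**2) = 4085*(1/375) + 789/(3 - 2*100) = 817/75 + 789/(3 - 200) = 817/75 + 789/(-197) = 817/75 + 789*(-1/197) = 817/75 - 789/197 = 101774/14775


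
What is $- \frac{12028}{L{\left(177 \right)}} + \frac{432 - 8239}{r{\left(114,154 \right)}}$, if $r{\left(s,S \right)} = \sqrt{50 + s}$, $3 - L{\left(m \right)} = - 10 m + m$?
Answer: $- \frac{3007}{399} - \frac{7807 \sqrt{41}}{82} \approx -617.16$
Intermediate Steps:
$L{\left(m \right)} = 3 + 9 m$ ($L{\left(m \right)} = 3 - \left(- 10 m + m\right) = 3 - - 9 m = 3 + 9 m$)
$- \frac{12028}{L{\left(177 \right)}} + \frac{432 - 8239}{r{\left(114,154 \right)}} = - \frac{12028}{3 + 9 \cdot 177} + \frac{432 - 8239}{\sqrt{50 + 114}} = - \frac{12028}{3 + 1593} - \frac{7807}{\sqrt{164}} = - \frac{12028}{1596} - \frac{7807}{2 \sqrt{41}} = \left(-12028\right) \frac{1}{1596} - 7807 \frac{\sqrt{41}}{82} = - \frac{3007}{399} - \frac{7807 \sqrt{41}}{82}$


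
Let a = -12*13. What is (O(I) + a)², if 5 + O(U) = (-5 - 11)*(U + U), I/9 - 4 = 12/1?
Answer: 22743361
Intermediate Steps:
I = 144 (I = 36 + 9*(12/1) = 36 + 9*(12*1) = 36 + 9*12 = 36 + 108 = 144)
O(U) = -5 - 32*U (O(U) = -5 + (-5 - 11)*(U + U) = -5 - 32*U)
a = -156
(O(I) + a)² = ((-5 - 32*144) - 156)² = ((-5 - 4608) - 156)² = (-4613 - 156)² = (-4769)² = 22743361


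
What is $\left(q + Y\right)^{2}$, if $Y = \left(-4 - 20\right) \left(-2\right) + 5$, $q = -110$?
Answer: $3249$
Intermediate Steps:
$Y = 53$ ($Y = \left(-4 - 20\right) \left(-2\right) + 5 = \left(-24\right) \left(-2\right) + 5 = 48 + 5 = 53$)
$\left(q + Y\right)^{2} = \left(-110 + 53\right)^{2} = \left(-57\right)^{2} = 3249$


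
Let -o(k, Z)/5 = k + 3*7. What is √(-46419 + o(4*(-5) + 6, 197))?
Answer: I*√46454 ≈ 215.53*I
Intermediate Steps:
o(k, Z) = -105 - 5*k (o(k, Z) = -5*(k + 3*7) = -5*(k + 21) = -5*(21 + k) = -105 - 5*k)
√(-46419 + o(4*(-5) + 6, 197)) = √(-46419 + (-105 - 5*(4*(-5) + 6))) = √(-46419 + (-105 - 5*(-20 + 6))) = √(-46419 + (-105 - 5*(-14))) = √(-46419 + (-105 + 70)) = √(-46419 - 35) = √(-46454) = I*√46454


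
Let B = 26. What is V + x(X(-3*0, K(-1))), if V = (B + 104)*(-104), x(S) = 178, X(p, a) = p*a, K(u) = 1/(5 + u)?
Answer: -13342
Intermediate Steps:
X(p, a) = a*p
V = -13520 (V = (26 + 104)*(-104) = 130*(-104) = -13520)
V + x(X(-3*0, K(-1))) = -13520 + 178 = -13342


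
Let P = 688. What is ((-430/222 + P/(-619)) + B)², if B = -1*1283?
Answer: 7808037441610000/4720926681 ≈ 1.6539e+6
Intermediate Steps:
B = -1283
((-430/222 + P/(-619)) + B)² = ((-430/222 + 688/(-619)) - 1283)² = ((-430*1/222 + 688*(-1/619)) - 1283)² = ((-215/111 - 688/619) - 1283)² = (-209453/68709 - 1283)² = (-88363100/68709)² = 7808037441610000/4720926681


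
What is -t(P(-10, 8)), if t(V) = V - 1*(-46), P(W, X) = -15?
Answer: -31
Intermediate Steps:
t(V) = 46 + V (t(V) = V + 46 = 46 + V)
-t(P(-10, 8)) = -(46 - 15) = -1*31 = -31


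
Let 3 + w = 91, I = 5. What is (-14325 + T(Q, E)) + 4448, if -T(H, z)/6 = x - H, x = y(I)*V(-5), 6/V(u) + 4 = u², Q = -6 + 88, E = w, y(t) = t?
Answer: -65755/7 ≈ -9393.6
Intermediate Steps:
w = 88 (w = -3 + 91 = 88)
E = 88
Q = 82
V(u) = 6/(-4 + u²)
x = 10/7 (x = 5*(6/(-4 + (-5)²)) = 5*(6/(-4 + 25)) = 5*(6/21) = 5*(6*(1/21)) = 5*(2/7) = 10/7 ≈ 1.4286)
T(H, z) = -60/7 + 6*H (T(H, z) = -6*(10/7 - H) = -60/7 + 6*H)
(-14325 + T(Q, E)) + 4448 = (-14325 + (-60/7 + 6*82)) + 4448 = (-14325 + (-60/7 + 492)) + 4448 = (-14325 + 3384/7) + 4448 = -96891/7 + 4448 = -65755/7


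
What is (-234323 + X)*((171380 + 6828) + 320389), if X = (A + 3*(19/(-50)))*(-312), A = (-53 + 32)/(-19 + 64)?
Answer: -2914570203171/25 ≈ -1.1658e+11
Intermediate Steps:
A = -7/15 (A = -21/45 = -21*1/45 = -7/15 ≈ -0.46667)
X = 12532/25 (X = (-7/15 + 3*(19/(-50)))*(-312) = (-7/15 + 3*(19*(-1/50)))*(-312) = (-7/15 + 3*(-19/50))*(-312) = (-7/15 - 57/50)*(-312) = -241/150*(-312) = 12532/25 ≈ 501.28)
(-234323 + X)*((171380 + 6828) + 320389) = (-234323 + 12532/25)*((171380 + 6828) + 320389) = -5845543*(178208 + 320389)/25 = -5845543/25*498597 = -2914570203171/25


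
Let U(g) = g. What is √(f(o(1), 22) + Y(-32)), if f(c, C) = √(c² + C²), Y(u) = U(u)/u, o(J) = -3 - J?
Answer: √(1 + 10*√5) ≈ 4.8333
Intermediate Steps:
Y(u) = 1 (Y(u) = u/u = 1)
f(c, C) = √(C² + c²)
√(f(o(1), 22) + Y(-32)) = √(√(22² + (-3 - 1*1)²) + 1) = √(√(484 + (-3 - 1)²) + 1) = √(√(484 + (-4)²) + 1) = √(√(484 + 16) + 1) = √(√500 + 1) = √(10*√5 + 1) = √(1 + 10*√5)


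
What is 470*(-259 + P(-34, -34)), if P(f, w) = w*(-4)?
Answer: -57810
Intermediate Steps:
P(f, w) = -4*w
470*(-259 + P(-34, -34)) = 470*(-259 - 4*(-34)) = 470*(-259 + 136) = 470*(-123) = -57810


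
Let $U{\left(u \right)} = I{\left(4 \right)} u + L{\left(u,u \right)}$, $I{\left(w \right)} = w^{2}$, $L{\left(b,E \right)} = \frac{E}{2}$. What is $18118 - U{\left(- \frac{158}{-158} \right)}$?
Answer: $\frac{36203}{2} \approx 18102.0$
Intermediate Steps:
$L{\left(b,E \right)} = \frac{E}{2}$ ($L{\left(b,E \right)} = E \frac{1}{2} = \frac{E}{2}$)
$U{\left(u \right)} = \frac{33 u}{2}$ ($U{\left(u \right)} = 4^{2} u + \frac{u}{2} = 16 u + \frac{u}{2} = \frac{33 u}{2}$)
$18118 - U{\left(- \frac{158}{-158} \right)} = 18118 - \frac{33 \left(- \frac{158}{-158}\right)}{2} = 18118 - \frac{33 \left(\left(-158\right) \left(- \frac{1}{158}\right)\right)}{2} = 18118 - \frac{33}{2} \cdot 1 = 18118 - \frac{33}{2} = \frac{36203}{2}$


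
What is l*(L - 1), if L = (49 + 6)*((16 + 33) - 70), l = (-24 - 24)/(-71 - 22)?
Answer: -18496/31 ≈ -596.65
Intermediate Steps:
l = 16/31 (l = -48/(-93) = -48*(-1/93) = 16/31 ≈ 0.51613)
L = -1155 (L = 55*(49 - 70) = 55*(-21) = -1155)
l*(L - 1) = 16*(-1155 - 1)/31 = (16/31)*(-1156) = -18496/31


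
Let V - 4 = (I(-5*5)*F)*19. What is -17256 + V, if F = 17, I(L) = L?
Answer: -25327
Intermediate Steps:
V = -8071 (V = 4 + (-5*5*17)*19 = 4 - 25*17*19 = 4 - 425*19 = 4 - 8075 = -8071)
-17256 + V = -17256 - 8071 = -25327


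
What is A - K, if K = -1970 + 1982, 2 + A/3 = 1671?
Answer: 4995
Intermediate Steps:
A = 5007 (A = -6 + 3*1671 = -6 + 5013 = 5007)
K = 12
A - K = 5007 - 1*12 = 5007 - 12 = 4995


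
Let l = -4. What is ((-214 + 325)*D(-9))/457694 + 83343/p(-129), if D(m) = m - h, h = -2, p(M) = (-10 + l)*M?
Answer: 3178682315/68882947 ≈ 46.146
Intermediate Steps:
p(M) = -14*M (p(M) = (-10 - 4)*M = -14*M)
D(m) = 2 + m (D(m) = m - 1*(-2) = m + 2 = 2 + m)
((-214 + 325)*D(-9))/457694 + 83343/p(-129) = ((-214 + 325)*(2 - 9))/457694 + 83343/((-14*(-129))) = (111*(-7))*(1/457694) + 83343/1806 = -777*1/457694 + 83343*(1/1806) = -777/457694 + 27781/602 = 3178682315/68882947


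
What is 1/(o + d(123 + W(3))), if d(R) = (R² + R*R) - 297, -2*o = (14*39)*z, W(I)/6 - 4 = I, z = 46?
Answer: 1/41595 ≈ 2.4041e-5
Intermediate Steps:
W(I) = 24 + 6*I
o = -12558 (o = -14*39*46/2 = -273*46 = -½*25116 = -12558)
d(R) = -297 + 2*R² (d(R) = (R² + R²) - 297 = 2*R² - 297 = -297 + 2*R²)
1/(o + d(123 + W(3))) = 1/(-12558 + (-297 + 2*(123 + (24 + 6*3))²)) = 1/(-12558 + (-297 + 2*(123 + (24 + 18))²)) = 1/(-12558 + (-297 + 2*(123 + 42)²)) = 1/(-12558 + (-297 + 2*165²)) = 1/(-12558 + (-297 + 2*27225)) = 1/(-12558 + (-297 + 54450)) = 1/(-12558 + 54153) = 1/41595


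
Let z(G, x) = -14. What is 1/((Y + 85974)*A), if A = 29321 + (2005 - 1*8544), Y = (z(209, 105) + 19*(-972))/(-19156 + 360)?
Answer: 4699/9203847044163 ≈ 5.1055e-10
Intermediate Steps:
Y = 9241/9398 (Y = (-14 + 19*(-972))/(-19156 + 360) = (-14 - 18468)/(-18796) = -18482*(-1/18796) = 9241/9398 ≈ 0.98329)
A = 22782 (A = 29321 + (2005 - 8544) = 29321 - 6539 = 22782)
1/((Y + 85974)*A) = 1/((9241/9398 + 85974)*22782) = (1/22782)/(807992893/9398) = (9398/807992893)*(1/22782) = 4699/9203847044163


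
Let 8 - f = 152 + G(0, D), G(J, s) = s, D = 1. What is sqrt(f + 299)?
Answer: sqrt(154) ≈ 12.410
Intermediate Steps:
f = -145 (f = 8 - (152 + 1) = 8 - 1*153 = 8 - 153 = -145)
sqrt(f + 299) = sqrt(-145 + 299) = sqrt(154)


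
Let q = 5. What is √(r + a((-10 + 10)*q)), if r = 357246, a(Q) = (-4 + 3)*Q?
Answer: 3*√39694 ≈ 597.70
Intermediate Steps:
a(Q) = -Q
√(r + a((-10 + 10)*q)) = √(357246 - (-10 + 10)*5) = √(357246 - 0*5) = √(357246 - 1*0) = √(357246 + 0) = √357246 = 3*√39694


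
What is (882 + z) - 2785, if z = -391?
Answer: -2294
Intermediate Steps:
(882 + z) - 2785 = (882 - 391) - 2785 = 491 - 2785 = -2294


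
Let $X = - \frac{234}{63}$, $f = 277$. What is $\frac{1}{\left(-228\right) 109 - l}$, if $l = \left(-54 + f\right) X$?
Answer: $- \frac{7}{168166} \approx -4.1626 \cdot 10^{-5}$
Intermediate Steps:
$X = - \frac{26}{7}$ ($X = \left(-234\right) \frac{1}{63} = - \frac{26}{7} \approx -3.7143$)
$l = - \frac{5798}{7}$ ($l = \left(-54 + 277\right) \left(- \frac{26}{7}\right) = 223 \left(- \frac{26}{7}\right) = - \frac{5798}{7} \approx -828.29$)
$\frac{1}{\left(-228\right) 109 - l} = \frac{1}{\left(-228\right) 109 - - \frac{5798}{7}} = \frac{1}{-24852 + \frac{5798}{7}} = \frac{1}{- \frac{168166}{7}} = - \frac{7}{168166}$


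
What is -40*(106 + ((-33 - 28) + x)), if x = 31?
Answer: -3040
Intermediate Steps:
-40*(106 + ((-33 - 28) + x)) = -40*(106 + ((-33 - 28) + 31)) = -40*(106 + (-61 + 31)) = -40*(106 - 30) = -40*76 = -3040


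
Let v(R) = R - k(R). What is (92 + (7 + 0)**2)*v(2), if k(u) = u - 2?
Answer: 282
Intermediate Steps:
k(u) = -2 + u
v(R) = 2 (v(R) = R - (-2 + R) = R + (2 - R) = 2)
(92 + (7 + 0)**2)*v(2) = (92 + (7 + 0)**2)*2 = (92 + 7**2)*2 = (92 + 49)*2 = 141*2 = 282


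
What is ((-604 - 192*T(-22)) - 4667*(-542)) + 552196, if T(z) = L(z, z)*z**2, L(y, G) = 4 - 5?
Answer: 3174034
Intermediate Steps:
L(y, G) = -1
T(z) = -z**2
((-604 - 192*T(-22)) - 4667*(-542)) + 552196 = ((-604 - (-192)*(-22)**2) - 4667*(-542)) + 552196 = ((-604 - (-192)*484) + 2529514) + 552196 = ((-604 - 192*(-484)) + 2529514) + 552196 = ((-604 + 92928) + 2529514) + 552196 = (92324 + 2529514) + 552196 = 2621838 + 552196 = 3174034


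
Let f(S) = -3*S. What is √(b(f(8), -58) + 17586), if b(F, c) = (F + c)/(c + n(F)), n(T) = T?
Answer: √17587 ≈ 132.62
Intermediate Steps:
b(F, c) = 1 (b(F, c) = (F + c)/(c + F) = (F + c)/(F + c) = 1)
√(b(f(8), -58) + 17586) = √(1 + 17586) = √17587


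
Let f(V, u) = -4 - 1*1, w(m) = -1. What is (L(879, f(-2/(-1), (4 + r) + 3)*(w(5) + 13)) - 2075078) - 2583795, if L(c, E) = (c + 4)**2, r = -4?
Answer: -3879184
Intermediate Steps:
f(V, u) = -5 (f(V, u) = -4 - 1 = -5)
L(c, E) = (4 + c)**2
(L(879, f(-2/(-1), (4 + r) + 3)*(w(5) + 13)) - 2075078) - 2583795 = ((4 + 879)**2 - 2075078) - 2583795 = (883**2 - 2075078) - 2583795 = (779689 - 2075078) - 2583795 = -1295389 - 2583795 = -3879184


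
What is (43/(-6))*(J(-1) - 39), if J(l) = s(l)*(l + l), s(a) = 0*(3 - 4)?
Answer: 559/2 ≈ 279.50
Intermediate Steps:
s(a) = 0 (s(a) = 0*(-1) = 0)
J(l) = 0 (J(l) = 0*(l + l) = 0*(2*l) = 0)
(43/(-6))*(J(-1) - 39) = (43/(-6))*(0 - 39) = (43*(-⅙))*(-39) = -43/6*(-39) = 559/2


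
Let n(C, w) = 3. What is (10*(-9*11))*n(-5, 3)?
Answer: -2970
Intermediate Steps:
(10*(-9*11))*n(-5, 3) = (10*(-9*11))*3 = (10*(-99))*3 = -990*3 = -2970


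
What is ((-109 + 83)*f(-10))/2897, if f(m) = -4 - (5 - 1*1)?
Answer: 208/2897 ≈ 0.071798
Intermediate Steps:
f(m) = -8 (f(m) = -4 - (5 - 1) = -4 - 1*4 = -4 - 4 = -8)
((-109 + 83)*f(-10))/2897 = ((-109 + 83)*(-8))/2897 = -26*(-8)*(1/2897) = 208*(1/2897) = 208/2897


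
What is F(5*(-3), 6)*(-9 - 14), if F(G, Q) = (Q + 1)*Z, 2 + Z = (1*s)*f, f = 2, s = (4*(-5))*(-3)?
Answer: -18998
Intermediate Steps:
s = 60 (s = -20*(-3) = 60)
Z = 118 (Z = -2 + (1*60)*2 = -2 + 60*2 = -2 + 120 = 118)
F(G, Q) = 118 + 118*Q (F(G, Q) = (Q + 1)*118 = (1 + Q)*118 = 118 + 118*Q)
F(5*(-3), 6)*(-9 - 14) = (118 + 118*6)*(-9 - 14) = (118 + 708)*(-23) = 826*(-23) = -18998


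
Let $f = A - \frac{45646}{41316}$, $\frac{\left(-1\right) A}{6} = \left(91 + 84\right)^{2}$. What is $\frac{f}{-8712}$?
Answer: $\frac{3795930323}{179972496} \approx 21.092$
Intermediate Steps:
$A = -183750$ ($A = - 6 \left(91 + 84\right)^{2} = - 6 \cdot 175^{2} = \left(-6\right) 30625 = -183750$)
$f = - \frac{3795930323}{20658}$ ($f = -183750 - \frac{45646}{41316} = -183750 - 45646 \cdot \frac{1}{41316} = -183750 - \frac{22823}{20658} = - \frac{3795930323}{20658} \approx -1.8375 \cdot 10^{5}$)
$\frac{f}{-8712} = - \frac{3795930323}{20658 \left(-8712\right)} = \left(- \frac{3795930323}{20658}\right) \left(- \frac{1}{8712}\right) = \frac{3795930323}{179972496}$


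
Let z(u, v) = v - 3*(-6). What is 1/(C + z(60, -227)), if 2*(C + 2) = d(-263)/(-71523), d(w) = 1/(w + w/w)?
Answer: -37478052/7907868971 ≈ -0.0047393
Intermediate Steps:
z(u, v) = 18 + v (z(u, v) = v + 18 = 18 + v)
d(w) = 1/(1 + w) (d(w) = 1/(w + 1) = 1/(1 + w))
C = -74956103/37478052 (C = -2 + (1/((1 - 263)*(-71523)))/2 = -2 + (-1/71523/(-262))/2 = -2 + (-1/262*(-1/71523))/2 = -2 + (1/2)*(1/18739026) = -2 + 1/37478052 = -74956103/37478052 ≈ -2.0000)
1/(C + z(60, -227)) = 1/(-74956103/37478052 + (18 - 227)) = 1/(-74956103/37478052 - 209) = 1/(-7907868971/37478052) = -37478052/7907868971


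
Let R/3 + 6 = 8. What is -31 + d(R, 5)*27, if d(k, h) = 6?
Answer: 131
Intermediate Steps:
R = 6 (R = -18 + 3*8 = -18 + 24 = 6)
-31 + d(R, 5)*27 = -31 + 6*27 = -31 + 162 = 131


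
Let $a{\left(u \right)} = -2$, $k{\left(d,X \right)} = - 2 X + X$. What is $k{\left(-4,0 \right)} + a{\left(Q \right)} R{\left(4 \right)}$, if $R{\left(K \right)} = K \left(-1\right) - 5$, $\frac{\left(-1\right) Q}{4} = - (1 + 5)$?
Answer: $18$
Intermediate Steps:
$k{\left(d,X \right)} = - X$
$Q = 24$ ($Q = - 4 \left(- (1 + 5)\right) = - 4 \left(\left(-1\right) 6\right) = \left(-4\right) \left(-6\right) = 24$)
$R{\left(K \right)} = -5 - K$ ($R{\left(K \right)} = - K - 5 = -5 - K$)
$k{\left(-4,0 \right)} + a{\left(Q \right)} R{\left(4 \right)} = \left(-1\right) 0 - 2 \left(-5 - 4\right) = 0 - 2 \left(-5 - 4\right) = 0 - -18 = 0 + 18 = 18$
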